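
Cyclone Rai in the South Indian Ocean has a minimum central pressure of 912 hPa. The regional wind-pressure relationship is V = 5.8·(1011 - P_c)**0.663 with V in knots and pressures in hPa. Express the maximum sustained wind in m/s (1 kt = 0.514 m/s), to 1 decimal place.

ΔP = 1011 − 912 = 99 hPa.
V ≈ 5.8 × 99^0.663 = 5.8 × 21.043 ≈ 122.049 kt.
122.049 × 0.514 ≈ 62.73 m/s → 62.7 m/s.

62.7 m/s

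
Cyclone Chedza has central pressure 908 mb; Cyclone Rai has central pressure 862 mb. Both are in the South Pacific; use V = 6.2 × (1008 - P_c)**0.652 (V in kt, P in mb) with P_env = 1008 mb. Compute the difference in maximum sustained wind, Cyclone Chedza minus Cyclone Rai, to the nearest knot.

-35 kt

Cyclone Chedza: ΔP = 100; V ≈ 6.2 × 100^0.652 ≈ 124.85 kt.
Cyclone Rai: ΔP = 146; V ≈ 6.2 × 146^0.652 ≈ 159.79 kt.
Difference ≈ 124.85 − 159.79 = -34.94 → -35 kt.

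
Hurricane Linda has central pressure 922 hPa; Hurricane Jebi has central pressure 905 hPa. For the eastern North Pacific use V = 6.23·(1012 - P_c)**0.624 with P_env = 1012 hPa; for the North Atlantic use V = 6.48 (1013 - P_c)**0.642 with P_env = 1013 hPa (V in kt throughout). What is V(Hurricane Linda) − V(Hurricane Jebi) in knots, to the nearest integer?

-28 kt

Hurricane Linda: ΔP = 90; V ≈ 6.23 × 90^0.624 ≈ 103.26 kt.
Hurricane Jebi: ΔP = 108; V ≈ 6.48 × 108^0.642 ≈ 130.93 kt.
Difference ≈ 103.26 − 130.93 = -27.67 → -28 kt.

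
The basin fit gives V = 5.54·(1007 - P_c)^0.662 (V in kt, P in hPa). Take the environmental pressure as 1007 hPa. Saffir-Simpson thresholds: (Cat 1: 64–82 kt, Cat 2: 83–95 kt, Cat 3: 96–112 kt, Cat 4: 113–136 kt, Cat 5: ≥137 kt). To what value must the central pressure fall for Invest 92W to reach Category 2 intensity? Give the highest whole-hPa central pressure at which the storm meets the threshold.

Category 2 begins at V = 83 kt.
Required ΔP = (83/5.54)^(1/0.662) = 14.982^1.511 ≈ 59.67 hPa.
P_c ≤ 1007 − 59.67 = 947.33, so the highest integer P_c is 947 hPa.

947 hPa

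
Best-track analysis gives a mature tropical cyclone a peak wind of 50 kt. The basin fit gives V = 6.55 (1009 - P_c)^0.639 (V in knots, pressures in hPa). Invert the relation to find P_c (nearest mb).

985 mb

ΔP = (V / 6.55)^(1/0.639) = (50/6.55)^1.565.
50/6.55 = 7.634; 7.634^1.565 ≈ 24.07 mb.
P_c = 1009 − 24.07 = 984.93 ≈ 985 mb.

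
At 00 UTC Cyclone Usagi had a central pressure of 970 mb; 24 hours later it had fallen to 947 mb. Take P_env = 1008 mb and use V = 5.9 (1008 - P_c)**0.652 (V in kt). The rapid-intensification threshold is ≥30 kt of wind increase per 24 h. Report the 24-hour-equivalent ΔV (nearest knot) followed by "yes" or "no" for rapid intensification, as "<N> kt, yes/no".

23 kt, no

V₁: ΔP = 38, V ≈ 5.9 × 38^0.652 ≈ 63.22 kt.
V₂: ΔP = 61, V ≈ 5.9 × 61^0.652 ≈ 86.08 kt.
ΔV over 24 h = 22.86 kt → 24 h equivalent = 22.86 × 24/24 ≈ 22.86 kt.
23 kt < 30 kt ⇒ not rapid intensification.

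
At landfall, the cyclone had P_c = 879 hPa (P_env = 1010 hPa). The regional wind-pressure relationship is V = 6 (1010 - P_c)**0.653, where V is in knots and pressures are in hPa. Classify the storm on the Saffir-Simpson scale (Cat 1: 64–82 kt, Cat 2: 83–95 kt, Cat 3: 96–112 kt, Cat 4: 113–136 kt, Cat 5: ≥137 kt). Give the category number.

5

ΔP = 1010 − 879 = 131 hPa.
V ≈ 6 × 131^0.653 = 6 × 24.13 ≈ 145 kt.
145 kt falls in the Category 5 band.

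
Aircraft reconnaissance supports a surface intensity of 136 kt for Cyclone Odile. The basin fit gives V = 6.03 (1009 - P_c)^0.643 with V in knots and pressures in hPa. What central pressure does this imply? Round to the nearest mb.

882 mb

ΔP = (V / 6.03)^(1/0.643) = (136/6.03)^1.555.
136/6.03 = 22.554; 22.554^1.555 ≈ 127.22 mb.
P_c = 1009 − 127.22 = 881.78 ≈ 882 mb.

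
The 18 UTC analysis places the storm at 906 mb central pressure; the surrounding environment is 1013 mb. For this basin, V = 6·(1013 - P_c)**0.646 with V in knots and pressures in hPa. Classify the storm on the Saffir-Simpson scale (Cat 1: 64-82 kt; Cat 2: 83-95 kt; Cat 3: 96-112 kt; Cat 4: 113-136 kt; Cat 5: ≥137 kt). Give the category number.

ΔP = 1013 − 906 = 107 mb.
V ≈ 6 × 107^0.646 = 6 × 20.46 ≈ 123 kt.
123 kt falls in the Category 4 band.

4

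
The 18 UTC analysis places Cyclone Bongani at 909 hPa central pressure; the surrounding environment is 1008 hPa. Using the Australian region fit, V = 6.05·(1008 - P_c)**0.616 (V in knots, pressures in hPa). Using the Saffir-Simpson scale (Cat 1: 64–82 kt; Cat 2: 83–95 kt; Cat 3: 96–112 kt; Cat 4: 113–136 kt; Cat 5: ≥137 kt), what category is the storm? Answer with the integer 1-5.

3

ΔP = 1008 − 909 = 99 hPa.
V ≈ 6.05 × 99^0.616 = 6.05 × 16.96 ≈ 103 kt.
103 kt falls in the Category 3 band.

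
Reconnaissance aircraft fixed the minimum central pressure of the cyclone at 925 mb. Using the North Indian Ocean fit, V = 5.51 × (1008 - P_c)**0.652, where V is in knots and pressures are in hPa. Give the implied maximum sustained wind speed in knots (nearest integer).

ΔP = 1008 − 925 = 83 mb.
83^0.652 ≈ 17.834.
V ≈ 5.51 × 17.834 ≈ 98.3 kt.

98 kt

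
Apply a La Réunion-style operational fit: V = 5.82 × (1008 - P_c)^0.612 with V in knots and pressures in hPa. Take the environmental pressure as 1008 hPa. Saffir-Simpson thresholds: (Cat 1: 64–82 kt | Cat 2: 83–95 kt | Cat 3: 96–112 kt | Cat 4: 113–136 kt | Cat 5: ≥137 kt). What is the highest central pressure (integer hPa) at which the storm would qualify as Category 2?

Category 2 begins at V = 83 kt.
Required ΔP = (83/5.82)^(1/0.612) = 14.261^1.634 ≈ 76.89 hPa.
P_c ≤ 1008 − 76.89 = 931.11, so the highest integer P_c is 931 hPa.

931 hPa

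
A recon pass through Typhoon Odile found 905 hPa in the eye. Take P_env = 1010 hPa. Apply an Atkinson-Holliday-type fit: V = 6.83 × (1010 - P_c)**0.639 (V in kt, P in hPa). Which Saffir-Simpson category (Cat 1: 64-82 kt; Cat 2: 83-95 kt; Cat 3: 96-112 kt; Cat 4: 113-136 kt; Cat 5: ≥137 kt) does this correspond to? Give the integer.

4

ΔP = 1010 − 905 = 105 hPa.
V ≈ 6.83 × 105^0.639 = 6.83 × 19.57 ≈ 134 kt.
134 kt falls in the Category 4 band.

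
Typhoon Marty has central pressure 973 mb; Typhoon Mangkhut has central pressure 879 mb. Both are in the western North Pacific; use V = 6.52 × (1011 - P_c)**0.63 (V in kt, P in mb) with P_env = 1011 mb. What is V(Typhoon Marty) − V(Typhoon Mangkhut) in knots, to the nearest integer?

-77 kt

Typhoon Marty: ΔP = 38; V ≈ 6.52 × 38^0.63 ≈ 64.49 kt.
Typhoon Mangkhut: ΔP = 132; V ≈ 6.52 × 132^0.63 ≈ 141.32 kt.
Difference ≈ 64.49 − 141.32 = -76.83 → -77 kt.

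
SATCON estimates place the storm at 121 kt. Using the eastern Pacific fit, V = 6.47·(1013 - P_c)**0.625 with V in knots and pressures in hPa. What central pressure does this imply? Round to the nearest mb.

ΔP = (V / 6.47)^(1/0.625) = (121/6.47)^1.600.
121/6.47 = 18.702; 18.702^1.600 ≈ 108.40 mb.
P_c = 1013 − 108.40 = 904.60 ≈ 905 mb.

905 mb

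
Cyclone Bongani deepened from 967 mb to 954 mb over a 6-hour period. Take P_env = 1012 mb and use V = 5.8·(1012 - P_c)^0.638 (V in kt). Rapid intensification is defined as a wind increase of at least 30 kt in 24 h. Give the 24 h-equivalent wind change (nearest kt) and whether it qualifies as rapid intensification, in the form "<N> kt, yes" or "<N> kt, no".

V₁: ΔP = 45, V ≈ 5.8 × 45^0.638 ≈ 65.79 kt.
V₂: ΔP = 58, V ≈ 5.8 × 58^0.638 ≈ 77.36 kt.
ΔV over 6 h = 11.57 kt → 24 h equivalent = 11.57 × 24/6 ≈ 46.28 kt.
46 kt ≥ 30 kt ⇒ rapid intensification.

46 kt, yes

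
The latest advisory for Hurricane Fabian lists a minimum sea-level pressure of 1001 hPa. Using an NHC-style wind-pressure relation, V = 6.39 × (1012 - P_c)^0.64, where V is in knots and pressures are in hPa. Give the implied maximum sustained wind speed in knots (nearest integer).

ΔP = 1012 − 1001 = 11 hPa.
11^0.64 ≈ 4.640.
V ≈ 6.39 × 4.640 ≈ 29.6 kt.

30 kt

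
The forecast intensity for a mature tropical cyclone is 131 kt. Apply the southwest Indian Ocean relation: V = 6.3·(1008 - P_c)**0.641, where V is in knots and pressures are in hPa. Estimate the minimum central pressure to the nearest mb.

ΔP = (V / 6.3)^(1/0.641) = (131/6.3)^1.560.
131/6.3 = 20.794; 20.794^1.560 ≈ 113.78 mb.
P_c = 1008 − 113.78 = 894.22 ≈ 894 mb.

894 mb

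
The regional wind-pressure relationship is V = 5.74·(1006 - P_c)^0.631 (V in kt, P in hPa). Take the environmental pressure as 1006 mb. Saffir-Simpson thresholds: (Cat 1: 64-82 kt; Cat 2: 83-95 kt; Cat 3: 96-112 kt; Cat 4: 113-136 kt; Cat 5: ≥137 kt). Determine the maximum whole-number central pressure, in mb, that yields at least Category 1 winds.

960 mb

Category 1 begins at V = 64 kt.
Required ΔP = (64/5.74)^(1/0.631) = 11.150^1.585 ≈ 45.68 mb.
P_c ≤ 1006 − 45.68 = 960.32, so the highest integer P_c is 960 mb.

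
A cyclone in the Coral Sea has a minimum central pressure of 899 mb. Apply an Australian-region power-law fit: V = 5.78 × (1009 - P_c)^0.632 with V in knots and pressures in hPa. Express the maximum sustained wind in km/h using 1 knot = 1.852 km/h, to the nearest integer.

209 km/h

ΔP = 1009 − 899 = 110 mb.
V ≈ 5.78 × 110^0.632 = 5.78 × 19.506 ≈ 112.743 kt.
112.743 × 1.852 ≈ 208.80 km/h → 209 km/h.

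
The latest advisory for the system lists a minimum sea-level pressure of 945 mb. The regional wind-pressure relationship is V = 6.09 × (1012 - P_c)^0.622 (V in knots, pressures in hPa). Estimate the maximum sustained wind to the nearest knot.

83 kt

ΔP = 1012 − 945 = 67 mb.
67^0.622 ≈ 13.672.
V ≈ 6.09 × 13.672 ≈ 83.3 kt.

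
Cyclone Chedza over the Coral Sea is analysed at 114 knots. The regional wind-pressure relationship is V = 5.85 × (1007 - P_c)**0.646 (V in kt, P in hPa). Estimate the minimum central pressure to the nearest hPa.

ΔP = (V / 5.85)^(1/0.646) = (114/5.85)^1.548.
114/5.85 = 19.487; 19.487^1.548 ≈ 99.20 hPa.
P_c = 1007 − 99.20 = 907.80 ≈ 908 hPa.

908 hPa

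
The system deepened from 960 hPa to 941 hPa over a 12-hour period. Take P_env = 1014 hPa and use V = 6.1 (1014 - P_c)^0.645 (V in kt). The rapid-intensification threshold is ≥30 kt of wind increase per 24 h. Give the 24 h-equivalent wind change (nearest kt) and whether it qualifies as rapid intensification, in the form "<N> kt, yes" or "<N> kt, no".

34 kt, yes

V₁: ΔP = 54, V ≈ 6.1 × 54^0.645 ≈ 79.93 kt.
V₂: ΔP = 73, V ≈ 6.1 × 73^0.645 ≈ 97.09 kt.
ΔV over 12 h = 17.16 kt → 24 h equivalent = 17.16 × 24/12 ≈ 34.32 kt.
34 kt ≥ 30 kt ⇒ rapid intensification.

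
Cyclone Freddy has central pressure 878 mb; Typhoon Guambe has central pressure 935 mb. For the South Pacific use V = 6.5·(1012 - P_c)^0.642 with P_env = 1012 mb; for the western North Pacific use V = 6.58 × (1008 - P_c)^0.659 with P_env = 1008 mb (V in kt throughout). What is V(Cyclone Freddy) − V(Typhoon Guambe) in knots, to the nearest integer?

40 kt

Cyclone Freddy: ΔP = 134; V ≈ 6.5 × 134^0.642 ≈ 150.84 kt.
Typhoon Guambe: ΔP = 73; V ≈ 6.58 × 73^0.659 ≈ 111.21 kt.
Difference ≈ 150.84 − 111.21 = 39.63 → 40 kt.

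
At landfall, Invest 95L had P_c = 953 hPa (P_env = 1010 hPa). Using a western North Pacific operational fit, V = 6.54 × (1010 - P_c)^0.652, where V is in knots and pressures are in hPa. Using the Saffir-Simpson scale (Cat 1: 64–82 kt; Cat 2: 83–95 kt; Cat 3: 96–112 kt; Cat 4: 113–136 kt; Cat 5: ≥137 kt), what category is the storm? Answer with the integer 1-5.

2

ΔP = 1010 − 953 = 57 hPa.
V ≈ 6.54 × 57^0.652 = 6.54 × 13.96 ≈ 91 kt.
91 kt falls in the Category 2 band.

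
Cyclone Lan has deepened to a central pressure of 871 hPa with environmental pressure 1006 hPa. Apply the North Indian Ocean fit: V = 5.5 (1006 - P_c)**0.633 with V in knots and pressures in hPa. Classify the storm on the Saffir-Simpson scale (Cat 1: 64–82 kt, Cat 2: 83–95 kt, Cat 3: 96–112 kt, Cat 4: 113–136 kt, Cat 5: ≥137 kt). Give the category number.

4

ΔP = 1006 − 871 = 135 hPa.
V ≈ 5.5 × 135^0.633 = 5.5 × 22.31 ≈ 123 kt.
123 kt falls in the Category 4 band.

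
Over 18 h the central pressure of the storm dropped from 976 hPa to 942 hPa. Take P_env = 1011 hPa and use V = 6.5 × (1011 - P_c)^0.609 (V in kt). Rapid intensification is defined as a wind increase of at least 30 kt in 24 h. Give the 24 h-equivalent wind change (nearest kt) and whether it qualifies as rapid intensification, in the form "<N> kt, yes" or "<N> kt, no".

V₁: ΔP = 35, V ≈ 6.5 × 35^0.609 ≈ 56.66 kt.
V₂: ΔP = 69, V ≈ 6.5 × 69^0.609 ≈ 85.66 kt.
ΔV over 18 h = 29.00 kt → 24 h equivalent = 29.00 × 24/18 ≈ 38.67 kt.
39 kt ≥ 30 kt ⇒ rapid intensification.

39 kt, yes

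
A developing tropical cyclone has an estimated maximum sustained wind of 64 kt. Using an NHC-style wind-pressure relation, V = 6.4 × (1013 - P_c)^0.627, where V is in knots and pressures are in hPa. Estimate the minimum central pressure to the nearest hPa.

ΔP = (V / 6.4)^(1/0.627) = (64/6.4)^1.595.
64/6.4 = 10.000; 10.000^1.595 ≈ 39.35 hPa.
P_c = 1013 − 39.35 = 973.65 ≈ 974 hPa.

974 hPa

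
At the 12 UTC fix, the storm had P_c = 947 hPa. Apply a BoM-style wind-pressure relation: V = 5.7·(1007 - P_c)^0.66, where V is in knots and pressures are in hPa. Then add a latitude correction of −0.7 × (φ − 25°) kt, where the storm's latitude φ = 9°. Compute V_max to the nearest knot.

ΔP = 1007 − 947 = 60 hPa.
60^0.66 ≈ 14.914.
V ≈ 5.7 × 14.914 ≈ 85.0 kt.
Latitude correction: −0.7 × (9 − 25) = 11.2 kt.
Corrected V ≈ 96.2 kt → 96 kt.

96 kt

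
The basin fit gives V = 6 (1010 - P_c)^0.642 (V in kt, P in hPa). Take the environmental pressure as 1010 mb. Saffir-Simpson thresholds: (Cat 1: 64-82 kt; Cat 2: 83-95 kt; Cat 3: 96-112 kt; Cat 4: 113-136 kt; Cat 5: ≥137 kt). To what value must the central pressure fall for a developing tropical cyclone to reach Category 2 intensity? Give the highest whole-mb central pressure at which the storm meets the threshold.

950 mb

Category 2 begins at V = 83 kt.
Required ΔP = (83/6)^(1/0.642) = 13.833^1.558 ≈ 59.86 mb.
P_c ≤ 1010 − 59.86 = 950.14, so the highest integer P_c is 950 mb.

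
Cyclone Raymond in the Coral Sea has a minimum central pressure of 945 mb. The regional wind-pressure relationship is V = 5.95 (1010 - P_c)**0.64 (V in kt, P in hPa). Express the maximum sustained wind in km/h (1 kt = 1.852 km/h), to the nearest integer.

159 km/h

ΔP = 1010 − 945 = 65 mb.
V ≈ 5.95 × 65^0.64 = 5.95 × 14.463 ≈ 86.056 kt.
86.056 × 1.852 ≈ 159.38 km/h → 159 km/h.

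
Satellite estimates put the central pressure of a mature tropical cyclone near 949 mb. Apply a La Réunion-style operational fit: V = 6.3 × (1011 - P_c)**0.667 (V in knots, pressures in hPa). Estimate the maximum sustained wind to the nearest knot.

ΔP = 1011 − 949 = 62 mb.
62^0.667 ≈ 15.686.
V ≈ 6.3 × 15.686 ≈ 98.8 kt.

99 kt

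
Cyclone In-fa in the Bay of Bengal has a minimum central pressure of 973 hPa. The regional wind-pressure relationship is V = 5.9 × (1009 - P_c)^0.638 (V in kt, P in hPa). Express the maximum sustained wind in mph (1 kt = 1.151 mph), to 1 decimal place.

ΔP = 1009 − 973 = 36 hPa.
V ≈ 5.9 × 36^0.638 = 5.9 × 9.838 ≈ 58.046 kt.
58.046 × 1.151 ≈ 66.81 mph → 66.8 mph.

66.8 mph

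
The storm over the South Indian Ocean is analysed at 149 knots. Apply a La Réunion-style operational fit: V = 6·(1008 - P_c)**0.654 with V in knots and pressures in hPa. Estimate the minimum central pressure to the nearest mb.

872 mb

ΔP = (V / 6)^(1/0.654) = (149/6)^1.529.
149/6 = 24.833; 24.833^1.529 ≈ 135.86 mb.
P_c = 1008 − 135.86 = 872.14 ≈ 872 mb.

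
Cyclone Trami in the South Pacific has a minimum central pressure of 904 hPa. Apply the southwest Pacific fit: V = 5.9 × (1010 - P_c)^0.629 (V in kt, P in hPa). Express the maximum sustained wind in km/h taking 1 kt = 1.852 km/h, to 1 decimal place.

205.3 km/h

ΔP = 1010 − 904 = 106 hPa.
V ≈ 5.9 × 106^0.629 = 5.9 × 18.790 ≈ 110.859 kt.
110.859 × 1.852 ≈ 205.31 km/h → 205.3 km/h.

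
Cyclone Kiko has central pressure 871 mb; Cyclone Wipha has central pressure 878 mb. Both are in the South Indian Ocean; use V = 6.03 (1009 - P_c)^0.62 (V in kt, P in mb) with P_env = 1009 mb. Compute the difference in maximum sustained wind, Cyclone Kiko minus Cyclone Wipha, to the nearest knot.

Cyclone Kiko: ΔP = 138; V ≈ 6.03 × 138^0.62 ≈ 127.95 kt.
Cyclone Wipha: ΔP = 131; V ≈ 6.03 × 131^0.62 ≈ 123.89 kt.
Difference ≈ 127.95 − 123.89 = 4.06 → 4 kt.

4 kt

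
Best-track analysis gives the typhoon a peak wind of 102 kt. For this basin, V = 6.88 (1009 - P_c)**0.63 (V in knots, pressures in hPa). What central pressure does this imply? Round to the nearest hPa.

937 hPa

ΔP = (V / 6.88)^(1/0.63) = (102/6.88)^1.587.
102/6.88 = 14.826; 14.826^1.587 ≈ 72.24 hPa.
P_c = 1009 − 72.24 = 936.76 ≈ 937 hPa.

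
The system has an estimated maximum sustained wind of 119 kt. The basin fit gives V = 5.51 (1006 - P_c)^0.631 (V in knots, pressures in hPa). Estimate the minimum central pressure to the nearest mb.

876 mb

ΔP = (V / 5.51)^(1/0.631) = (119/5.51)^1.585.
119/5.51 = 21.597; 21.597^1.585 ≈ 130.24 mb.
P_c = 1006 − 130.24 = 875.76 ≈ 876 mb.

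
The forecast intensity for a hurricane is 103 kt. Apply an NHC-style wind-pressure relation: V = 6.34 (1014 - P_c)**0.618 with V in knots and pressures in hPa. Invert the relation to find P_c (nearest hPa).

923 hPa

ΔP = (V / 6.34)^(1/0.618) = (103/6.34)^1.618.
103/6.34 = 16.246; 16.246^1.618 ≈ 91.02 hPa.
P_c = 1014 − 91.02 = 922.98 ≈ 923 hPa.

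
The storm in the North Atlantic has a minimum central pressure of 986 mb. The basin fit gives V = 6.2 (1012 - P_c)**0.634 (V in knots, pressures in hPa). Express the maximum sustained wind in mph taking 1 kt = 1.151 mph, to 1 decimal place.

56.3 mph

ΔP = 1012 − 986 = 26 mb.
V ≈ 6.2 × 26^0.634 = 6.2 × 7.890 ≈ 48.920 kt.
48.920 × 1.151 ≈ 56.31 mph → 56.3 mph.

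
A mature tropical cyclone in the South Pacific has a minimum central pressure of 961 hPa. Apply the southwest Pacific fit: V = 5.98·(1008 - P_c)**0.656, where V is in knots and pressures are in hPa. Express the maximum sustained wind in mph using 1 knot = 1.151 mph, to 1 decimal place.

ΔP = 1008 − 961 = 47 hPa.
V ≈ 5.98 × 47^0.656 = 5.98 × 12.500 ≈ 74.748 kt.
74.748 × 1.151 ≈ 86.03 mph → 86.0 mph.

86.0 mph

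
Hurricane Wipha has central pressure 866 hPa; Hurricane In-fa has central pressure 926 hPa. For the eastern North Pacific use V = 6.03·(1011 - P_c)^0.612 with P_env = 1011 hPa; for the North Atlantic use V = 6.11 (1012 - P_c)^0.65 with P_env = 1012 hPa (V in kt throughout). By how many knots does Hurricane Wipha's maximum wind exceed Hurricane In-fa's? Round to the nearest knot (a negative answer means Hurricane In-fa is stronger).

Hurricane Wipha: ΔP = 145; V ≈ 6.03 × 145^0.612 ≈ 126.79 kt.
Hurricane In-fa: ΔP = 86; V ≈ 6.11 × 86^0.65 ≈ 110.53 kt.
Difference ≈ 126.79 − 110.53 = 16.26 → 16 kt.

16 kt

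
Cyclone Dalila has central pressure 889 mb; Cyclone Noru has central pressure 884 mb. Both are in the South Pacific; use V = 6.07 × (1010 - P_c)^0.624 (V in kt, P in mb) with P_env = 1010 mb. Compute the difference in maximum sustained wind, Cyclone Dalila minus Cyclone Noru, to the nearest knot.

-3 kt

Cyclone Dalila: ΔP = 121; V ≈ 6.07 × 121^0.624 ≈ 121.02 kt.
Cyclone Noru: ΔP = 126; V ≈ 6.07 × 126^0.624 ≈ 124.11 kt.
Difference ≈ 121.02 − 124.11 = -3.09 → -3 kt.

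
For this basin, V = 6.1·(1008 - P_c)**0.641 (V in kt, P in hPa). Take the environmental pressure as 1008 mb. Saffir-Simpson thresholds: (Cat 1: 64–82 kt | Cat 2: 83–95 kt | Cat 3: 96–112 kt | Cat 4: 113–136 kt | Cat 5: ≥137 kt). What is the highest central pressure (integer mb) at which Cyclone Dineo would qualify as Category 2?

Category 2 begins at V = 83 kt.
Required ΔP = (83/6.1)^(1/0.641) = 13.607^1.560 ≈ 58.71 mb.
P_c ≤ 1008 − 58.71 = 949.29, so the highest integer P_c is 949 mb.

949 mb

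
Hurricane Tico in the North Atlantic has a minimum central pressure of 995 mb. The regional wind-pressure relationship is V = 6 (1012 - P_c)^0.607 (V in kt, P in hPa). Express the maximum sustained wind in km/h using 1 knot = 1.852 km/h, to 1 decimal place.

62.0 km/h

ΔP = 1012 − 995 = 17 mb.
V ≈ 6 × 17^0.607 = 6 × 5.583 ≈ 33.499 kt.
33.499 × 1.852 ≈ 62.04 km/h → 62.0 km/h.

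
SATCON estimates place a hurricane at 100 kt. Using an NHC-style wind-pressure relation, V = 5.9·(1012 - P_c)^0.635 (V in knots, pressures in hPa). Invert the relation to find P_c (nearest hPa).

926 hPa

ΔP = (V / 5.9)^(1/0.635) = (100/5.9)^1.575.
100/5.9 = 16.949; 16.949^1.575 ≈ 86.23 hPa.
P_c = 1012 − 86.23 = 925.77 ≈ 926 hPa.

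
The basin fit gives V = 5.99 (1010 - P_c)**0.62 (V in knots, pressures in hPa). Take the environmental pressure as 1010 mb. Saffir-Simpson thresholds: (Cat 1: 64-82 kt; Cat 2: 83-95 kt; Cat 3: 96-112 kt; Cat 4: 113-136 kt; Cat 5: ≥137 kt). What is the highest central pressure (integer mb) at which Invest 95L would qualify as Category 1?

964 mb

Category 1 begins at V = 64 kt.
Required ΔP = (64/5.99)^(1/0.62) = 10.684^1.613 ≈ 45.63 mb.
P_c ≤ 1010 − 45.63 = 964.37, so the highest integer P_c is 964 mb.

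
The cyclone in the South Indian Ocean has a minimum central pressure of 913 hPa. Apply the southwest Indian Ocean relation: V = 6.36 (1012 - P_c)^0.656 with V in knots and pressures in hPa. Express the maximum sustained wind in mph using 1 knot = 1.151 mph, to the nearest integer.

149 mph

ΔP = 1012 − 913 = 99 hPa.
V ≈ 6.36 × 99^0.656 = 6.36 × 20.377 ≈ 129.597 kt.
129.597 × 1.151 ≈ 149.17 mph → 149 mph.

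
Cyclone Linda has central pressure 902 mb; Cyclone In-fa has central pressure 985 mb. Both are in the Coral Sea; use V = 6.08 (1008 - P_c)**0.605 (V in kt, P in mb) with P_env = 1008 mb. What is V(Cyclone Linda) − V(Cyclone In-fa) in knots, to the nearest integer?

62 kt

Cyclone Linda: ΔP = 106; V ≈ 6.08 × 106^0.605 ≈ 102.14 kt.
Cyclone In-fa: ΔP = 23; V ≈ 6.08 × 23^0.605 ≈ 40.53 kt.
Difference ≈ 102.14 − 40.53 = 61.61 → 62 kt.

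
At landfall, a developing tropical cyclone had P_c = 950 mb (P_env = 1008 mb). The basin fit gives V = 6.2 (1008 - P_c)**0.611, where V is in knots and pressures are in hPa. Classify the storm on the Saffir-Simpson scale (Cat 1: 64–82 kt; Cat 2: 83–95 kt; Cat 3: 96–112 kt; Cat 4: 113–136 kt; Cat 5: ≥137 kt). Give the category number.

1

ΔP = 1008 − 950 = 58 mb.
V ≈ 6.2 × 58^0.611 = 6.2 × 11.95 ≈ 74 kt.
74 kt falls in the Category 1 band.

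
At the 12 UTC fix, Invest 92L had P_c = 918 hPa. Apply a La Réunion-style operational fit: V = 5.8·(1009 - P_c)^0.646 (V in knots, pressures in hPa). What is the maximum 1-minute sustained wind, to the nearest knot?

ΔP = 1009 − 918 = 91 hPa.
91^0.646 ≈ 18.431.
V ≈ 5.8 × 18.431 ≈ 106.9 kt.

107 kt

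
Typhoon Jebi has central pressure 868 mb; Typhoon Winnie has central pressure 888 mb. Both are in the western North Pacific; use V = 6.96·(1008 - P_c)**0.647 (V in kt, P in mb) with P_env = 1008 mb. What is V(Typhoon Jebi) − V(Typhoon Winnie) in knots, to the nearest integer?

Typhoon Jebi: ΔP = 140; V ≈ 6.96 × 140^0.647 ≈ 170.28 kt.
Typhoon Winnie: ΔP = 120; V ≈ 6.96 × 120^0.647 ≈ 154.11 kt.
Difference ≈ 170.28 − 154.11 = 16.17 → 16 kt.

16 kt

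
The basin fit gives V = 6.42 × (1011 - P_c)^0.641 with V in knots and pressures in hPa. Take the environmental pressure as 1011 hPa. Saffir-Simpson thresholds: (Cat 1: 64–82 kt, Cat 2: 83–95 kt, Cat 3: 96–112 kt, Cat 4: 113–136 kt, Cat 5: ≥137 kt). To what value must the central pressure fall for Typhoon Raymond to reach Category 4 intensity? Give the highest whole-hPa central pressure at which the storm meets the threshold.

923 hPa

Category 4 begins at V = 113 kt.
Required ΔP = (113/6.42)^(1/0.641) = 17.601^1.560 ≈ 87.73 hPa.
P_c ≤ 1011 − 87.73 = 923.27, so the highest integer P_c is 923 hPa.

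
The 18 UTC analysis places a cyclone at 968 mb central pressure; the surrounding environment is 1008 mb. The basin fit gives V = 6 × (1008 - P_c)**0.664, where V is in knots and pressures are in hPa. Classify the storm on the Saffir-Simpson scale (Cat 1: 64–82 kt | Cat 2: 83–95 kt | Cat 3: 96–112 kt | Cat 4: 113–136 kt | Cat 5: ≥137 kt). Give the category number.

1

ΔP = 1008 − 968 = 40 mb.
V ≈ 6 × 40^0.664 = 6 × 11.58 ≈ 69 kt.
69 kt falls in the Category 1 band.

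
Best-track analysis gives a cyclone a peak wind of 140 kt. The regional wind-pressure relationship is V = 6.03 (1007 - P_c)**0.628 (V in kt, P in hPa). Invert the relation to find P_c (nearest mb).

857 mb

ΔP = (V / 6.03)^(1/0.628) = (140/6.03)^1.592.
140/6.03 = 23.217; 23.217^1.592 ≈ 149.57 mb.
P_c = 1007 − 149.57 = 857.43 ≈ 857 mb.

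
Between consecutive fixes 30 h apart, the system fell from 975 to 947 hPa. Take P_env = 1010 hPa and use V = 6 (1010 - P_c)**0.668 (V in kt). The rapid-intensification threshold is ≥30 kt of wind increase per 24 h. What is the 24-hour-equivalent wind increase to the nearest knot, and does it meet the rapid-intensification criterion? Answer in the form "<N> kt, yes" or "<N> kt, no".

25 kt, no

V₁: ΔP = 35, V ≈ 6 × 35^0.668 ≈ 64.50 kt.
V₂: ΔP = 63, V ≈ 6 × 63^0.668 ≈ 95.52 kt.
ΔV over 30 h = 31.02 kt → 24 h equivalent = 31.02 × 24/30 ≈ 24.82 kt.
25 kt < 30 kt ⇒ not rapid intensification.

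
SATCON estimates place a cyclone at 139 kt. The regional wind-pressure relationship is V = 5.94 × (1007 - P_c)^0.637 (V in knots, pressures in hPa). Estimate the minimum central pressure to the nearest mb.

ΔP = (V / 5.94)^(1/0.637) = (139/5.94)^1.570.
139/5.94 = 23.401; 23.401^1.570 ≈ 141.09 mb.
P_c = 1007 − 141.09 = 865.91 ≈ 866 mb.

866 mb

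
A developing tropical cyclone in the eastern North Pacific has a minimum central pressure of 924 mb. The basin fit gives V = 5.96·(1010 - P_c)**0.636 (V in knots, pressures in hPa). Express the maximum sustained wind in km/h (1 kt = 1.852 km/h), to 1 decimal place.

ΔP = 1010 − 924 = 86 mb.
V ≈ 5.96 × 86^0.636 = 5.96 × 16.996 ≈ 101.295 kt.
101.295 × 1.852 ≈ 187.60 km/h → 187.6 km/h.

187.6 km/h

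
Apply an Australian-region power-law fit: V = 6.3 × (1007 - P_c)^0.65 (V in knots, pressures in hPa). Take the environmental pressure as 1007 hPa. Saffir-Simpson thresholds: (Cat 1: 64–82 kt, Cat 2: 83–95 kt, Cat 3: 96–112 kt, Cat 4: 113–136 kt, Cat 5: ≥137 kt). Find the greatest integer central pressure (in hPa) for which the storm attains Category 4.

Category 4 begins at V = 113 kt.
Required ΔP = (113/6.3)^(1/0.65) = 17.937^1.538 ≈ 84.88 hPa.
P_c ≤ 1007 − 84.88 = 922.12, so the highest integer P_c is 922 hPa.

922 hPa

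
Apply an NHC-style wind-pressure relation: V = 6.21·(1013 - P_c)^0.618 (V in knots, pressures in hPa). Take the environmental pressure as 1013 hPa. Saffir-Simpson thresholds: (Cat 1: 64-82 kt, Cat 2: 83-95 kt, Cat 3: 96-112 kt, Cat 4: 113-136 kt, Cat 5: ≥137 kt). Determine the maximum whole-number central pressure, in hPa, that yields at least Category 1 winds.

969 hPa

Category 1 begins at V = 64 kt.
Required ΔP = (64/6.21)^(1/0.618) = 10.306^1.618 ≈ 43.58 hPa.
P_c ≤ 1013 − 43.58 = 969.42, so the highest integer P_c is 969 hPa.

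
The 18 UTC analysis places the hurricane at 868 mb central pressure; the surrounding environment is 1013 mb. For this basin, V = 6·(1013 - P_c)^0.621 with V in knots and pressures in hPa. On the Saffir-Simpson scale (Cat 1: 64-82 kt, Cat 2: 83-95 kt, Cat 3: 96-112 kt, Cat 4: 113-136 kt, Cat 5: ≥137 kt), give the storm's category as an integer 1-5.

ΔP = 1013 − 868 = 145 mb.
V ≈ 6 × 145^0.621 = 6 × 21.99 ≈ 132 kt.
132 kt falls in the Category 4 band.

4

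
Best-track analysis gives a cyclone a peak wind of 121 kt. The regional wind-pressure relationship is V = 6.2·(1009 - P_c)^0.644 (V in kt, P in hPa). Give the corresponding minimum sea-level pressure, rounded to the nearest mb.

ΔP = (V / 6.2)^(1/0.644) = (121/6.2)^1.553.
121/6.2 = 19.516; 19.516^1.553 ≈ 100.86 mb.
P_c = 1009 − 100.86 = 908.14 ≈ 908 mb.

908 mb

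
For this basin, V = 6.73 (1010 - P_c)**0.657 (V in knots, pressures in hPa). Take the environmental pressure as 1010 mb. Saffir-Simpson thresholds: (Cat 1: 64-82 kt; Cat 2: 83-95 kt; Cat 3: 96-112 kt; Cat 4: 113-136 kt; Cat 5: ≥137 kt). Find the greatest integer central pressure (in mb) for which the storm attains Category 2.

964 mb

Category 2 begins at V = 83 kt.
Required ΔP = (83/6.73)^(1/0.657) = 12.333^1.522 ≈ 45.78 mb.
P_c ≤ 1010 − 45.78 = 964.22, so the highest integer P_c is 964 mb.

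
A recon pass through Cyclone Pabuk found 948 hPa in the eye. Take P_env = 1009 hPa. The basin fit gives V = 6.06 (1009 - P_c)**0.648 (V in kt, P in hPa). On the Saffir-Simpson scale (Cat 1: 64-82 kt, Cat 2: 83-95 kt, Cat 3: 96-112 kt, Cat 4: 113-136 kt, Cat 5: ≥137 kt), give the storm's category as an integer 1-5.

2

ΔP = 1009 − 948 = 61 hPa.
V ≈ 6.06 × 61^0.648 = 6.06 × 14.35 ≈ 87 kt.
87 kt falls in the Category 2 band.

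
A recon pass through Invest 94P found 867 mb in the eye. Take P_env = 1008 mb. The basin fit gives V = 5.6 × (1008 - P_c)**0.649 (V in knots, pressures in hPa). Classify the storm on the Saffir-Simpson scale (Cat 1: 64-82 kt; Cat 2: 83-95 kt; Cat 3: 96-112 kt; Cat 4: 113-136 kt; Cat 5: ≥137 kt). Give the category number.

5

ΔP = 1008 − 867 = 141 mb.
V ≈ 5.6 × 141^0.649 = 5.6 × 24.82 ≈ 139 kt.
139 kt falls in the Category 5 band.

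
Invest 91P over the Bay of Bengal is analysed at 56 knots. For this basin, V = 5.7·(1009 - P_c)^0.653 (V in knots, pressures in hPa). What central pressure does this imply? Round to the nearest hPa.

ΔP = (V / 5.7)^(1/0.653) = (56/5.7)^1.531.
56/5.7 = 9.825; 9.825^1.531 ≈ 33.08 hPa.
P_c = 1009 − 33.08 = 975.92 ≈ 976 hPa.

976 hPa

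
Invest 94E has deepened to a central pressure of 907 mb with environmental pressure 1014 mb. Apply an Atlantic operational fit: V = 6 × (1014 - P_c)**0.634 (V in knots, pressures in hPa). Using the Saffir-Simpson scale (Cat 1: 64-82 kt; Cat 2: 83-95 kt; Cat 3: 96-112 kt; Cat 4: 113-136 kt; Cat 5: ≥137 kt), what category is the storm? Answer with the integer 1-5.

ΔP = 1014 − 907 = 107 mb.
V ≈ 6 × 107^0.634 = 6 × 19.35 ≈ 116 kt.
116 kt falls in the Category 4 band.

4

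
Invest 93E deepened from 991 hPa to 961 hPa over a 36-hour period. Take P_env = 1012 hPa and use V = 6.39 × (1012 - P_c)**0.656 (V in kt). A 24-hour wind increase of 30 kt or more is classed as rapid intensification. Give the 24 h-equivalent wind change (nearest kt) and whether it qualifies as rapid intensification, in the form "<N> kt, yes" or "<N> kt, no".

25 kt, no

V₁: ΔP = 21, V ≈ 6.39 × 21^0.656 ≈ 47.08 kt.
V₂: ΔP = 51, V ≈ 6.39 × 51^0.656 ≈ 84.27 kt.
ΔV over 36 h = 37.19 kt → 24 h equivalent = 37.19 × 24/36 ≈ 24.79 kt.
25 kt < 30 kt ⇒ not rapid intensification.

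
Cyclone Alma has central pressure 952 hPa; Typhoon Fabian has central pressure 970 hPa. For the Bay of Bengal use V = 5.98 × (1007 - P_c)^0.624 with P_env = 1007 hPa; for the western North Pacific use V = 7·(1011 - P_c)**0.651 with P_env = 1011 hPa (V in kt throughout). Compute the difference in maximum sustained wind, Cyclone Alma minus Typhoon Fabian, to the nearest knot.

-6 kt

Cyclone Alma: ΔP = 55; V ≈ 5.98 × 55^0.624 ≈ 72.89 kt.
Typhoon Fabian: ΔP = 41; V ≈ 7 × 41^0.651 ≈ 78.53 kt.
Difference ≈ 72.89 − 78.53 = -5.64 → -6 kt.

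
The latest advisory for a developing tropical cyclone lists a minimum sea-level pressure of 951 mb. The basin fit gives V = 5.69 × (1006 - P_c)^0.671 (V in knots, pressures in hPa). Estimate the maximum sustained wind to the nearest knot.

ΔP = 1006 − 951 = 55 mb.
55^0.671 ≈ 14.716.
V ≈ 5.69 × 14.716 ≈ 83.7 kt.

84 kt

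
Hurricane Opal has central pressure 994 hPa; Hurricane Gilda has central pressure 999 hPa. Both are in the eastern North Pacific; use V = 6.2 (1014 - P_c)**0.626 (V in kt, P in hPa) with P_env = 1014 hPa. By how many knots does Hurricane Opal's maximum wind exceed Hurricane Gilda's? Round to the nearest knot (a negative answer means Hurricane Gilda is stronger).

7 kt

Hurricane Opal: ΔP = 20; V ≈ 6.2 × 20^0.626 ≈ 40.44 kt.
Hurricane Gilda: ΔP = 15; V ≈ 6.2 × 15^0.626 ≈ 33.78 kt.
Difference ≈ 40.44 − 33.78 = 6.66 → 7 kt.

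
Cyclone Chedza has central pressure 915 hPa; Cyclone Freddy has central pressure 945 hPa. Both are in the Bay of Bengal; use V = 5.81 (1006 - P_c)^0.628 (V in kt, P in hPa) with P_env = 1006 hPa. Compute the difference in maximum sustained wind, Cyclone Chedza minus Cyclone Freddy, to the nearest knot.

Cyclone Chedza: ΔP = 91; V ≈ 5.81 × 91^0.628 ≈ 98.73 kt.
Cyclone Freddy: ΔP = 61; V ≈ 5.81 × 61^0.628 ≈ 76.80 kt.
Difference ≈ 98.73 − 76.80 = 21.93 → 22 kt.

22 kt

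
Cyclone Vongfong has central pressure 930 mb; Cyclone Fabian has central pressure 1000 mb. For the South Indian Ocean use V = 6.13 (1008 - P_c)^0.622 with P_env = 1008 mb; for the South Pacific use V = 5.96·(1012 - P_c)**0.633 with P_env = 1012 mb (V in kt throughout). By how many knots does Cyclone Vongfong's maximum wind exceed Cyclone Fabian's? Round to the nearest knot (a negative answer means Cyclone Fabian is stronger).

63 kt

Cyclone Vongfong: ΔP = 78; V ≈ 6.13 × 78^0.622 ≈ 92.12 kt.
Cyclone Fabian: ΔP = 12; V ≈ 5.96 × 12^0.633 ≈ 28.73 kt.
Difference ≈ 92.12 − 28.73 = 63.39 → 63 kt.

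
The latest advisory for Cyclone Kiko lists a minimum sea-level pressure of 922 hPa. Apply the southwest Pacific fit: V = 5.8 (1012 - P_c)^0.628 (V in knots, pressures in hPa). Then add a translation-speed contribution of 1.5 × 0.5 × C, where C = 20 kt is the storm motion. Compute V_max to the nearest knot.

ΔP = 1012 − 922 = 90 hPa.
90^0.628 ≈ 16.876.
V ≈ 5.8 × 16.876 ≈ 97.9 kt.
Translation term: 1.5 × 0.5 × 20 = 15 kt.
Corrected V ≈ 112.9 kt → 113 kt.

113 kt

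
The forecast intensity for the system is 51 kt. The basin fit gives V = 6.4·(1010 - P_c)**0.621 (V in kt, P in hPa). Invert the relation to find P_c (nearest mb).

ΔP = (V / 6.4)^(1/0.621) = (51/6.4)^1.610.
51/6.4 = 7.969; 7.969^1.610 ≈ 28.28 mb.
P_c = 1010 − 28.28 = 981.72 ≈ 982 mb.

982 mb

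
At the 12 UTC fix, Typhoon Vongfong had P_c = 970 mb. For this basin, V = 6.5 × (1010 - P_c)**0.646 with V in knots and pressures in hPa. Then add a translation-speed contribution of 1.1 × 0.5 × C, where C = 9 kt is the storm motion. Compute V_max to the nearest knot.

ΔP = 1010 − 970 = 40 mb.
40^0.646 ≈ 10.838.
V ≈ 6.5 × 10.838 ≈ 70.4 kt.
Translation term: 1.1 × 0.5 × 9 = 4.95 kt.
Corrected V ≈ 75.35 kt → 75 kt.

75 kt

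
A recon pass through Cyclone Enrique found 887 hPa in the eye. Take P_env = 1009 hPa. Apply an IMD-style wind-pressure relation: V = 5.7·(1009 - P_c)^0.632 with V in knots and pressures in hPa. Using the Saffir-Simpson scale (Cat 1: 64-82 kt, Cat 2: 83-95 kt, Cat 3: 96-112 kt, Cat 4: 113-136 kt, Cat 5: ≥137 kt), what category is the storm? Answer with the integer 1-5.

4

ΔP = 1009 − 887 = 122 hPa.
V ≈ 5.7 × 122^0.632 = 5.7 × 20.82 ≈ 119 kt.
119 kt falls in the Category 4 band.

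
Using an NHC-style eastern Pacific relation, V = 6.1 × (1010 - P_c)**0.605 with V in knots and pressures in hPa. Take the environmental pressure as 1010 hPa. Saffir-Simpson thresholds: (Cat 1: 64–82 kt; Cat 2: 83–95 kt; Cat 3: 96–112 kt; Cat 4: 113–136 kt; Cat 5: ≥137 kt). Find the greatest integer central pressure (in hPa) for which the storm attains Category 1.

Category 1 begins at V = 64 kt.
Required ΔP = (64/6.1)^(1/0.605) = 10.492^1.653 ≈ 48.68 hPa.
P_c ≤ 1010 − 48.68 = 961.32, so the highest integer P_c is 961 hPa.

961 hPa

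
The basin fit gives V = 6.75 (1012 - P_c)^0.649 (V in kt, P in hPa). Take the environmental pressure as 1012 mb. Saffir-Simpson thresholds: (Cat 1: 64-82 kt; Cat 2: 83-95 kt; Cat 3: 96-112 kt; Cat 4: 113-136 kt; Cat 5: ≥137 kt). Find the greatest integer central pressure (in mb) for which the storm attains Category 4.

935 mb

Category 4 begins at V = 113 kt.
Required ΔP = (113/6.75)^(1/0.649) = 16.741^1.541 ≈ 76.85 mb.
P_c ≤ 1012 − 76.85 = 935.15, so the highest integer P_c is 935 mb.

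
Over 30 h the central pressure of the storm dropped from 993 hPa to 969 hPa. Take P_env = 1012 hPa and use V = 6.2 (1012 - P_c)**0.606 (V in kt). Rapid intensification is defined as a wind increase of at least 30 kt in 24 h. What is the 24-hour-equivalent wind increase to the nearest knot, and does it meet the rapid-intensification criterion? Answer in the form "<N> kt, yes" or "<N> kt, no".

19 kt, no

V₁: ΔP = 19, V ≈ 6.2 × 19^0.606 ≈ 36.92 kt.
V₂: ΔP = 43, V ≈ 6.2 × 43^0.606 ≈ 60.57 kt.
ΔV over 30 h = 23.65 kt → 24 h equivalent = 23.65 × 24/30 ≈ 18.92 kt.
19 kt < 30 kt ⇒ not rapid intensification.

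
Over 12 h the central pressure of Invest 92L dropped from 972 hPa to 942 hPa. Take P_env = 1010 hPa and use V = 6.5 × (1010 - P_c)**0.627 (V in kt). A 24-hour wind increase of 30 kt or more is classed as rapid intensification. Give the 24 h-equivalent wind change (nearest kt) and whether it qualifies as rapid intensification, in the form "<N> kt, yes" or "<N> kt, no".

56 kt, yes

V₁: ΔP = 38, V ≈ 6.5 × 38^0.627 ≈ 63.60 kt.
V₂: ΔP = 68, V ≈ 6.5 × 68^0.627 ≈ 91.60 kt.
ΔV over 12 h = 28.00 kt → 24 h equivalent = 28.00 × 24/12 ≈ 56.00 kt.
56 kt ≥ 30 kt ⇒ rapid intensification.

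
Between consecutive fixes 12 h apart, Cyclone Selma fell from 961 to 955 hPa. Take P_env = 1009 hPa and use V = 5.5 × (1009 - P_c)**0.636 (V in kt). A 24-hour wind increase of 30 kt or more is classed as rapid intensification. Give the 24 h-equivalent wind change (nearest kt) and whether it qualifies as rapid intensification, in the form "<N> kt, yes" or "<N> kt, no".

V₁: ΔP = 48, V ≈ 5.5 × 48^0.636 ≈ 64.51 kt.
V₂: ΔP = 54, V ≈ 5.5 × 54^0.636 ≈ 69.53 kt.
ΔV over 12 h = 5.02 kt → 24 h equivalent = 5.02 × 24/12 ≈ 10.04 kt.
10 kt < 30 kt ⇒ not rapid intensification.

10 kt, no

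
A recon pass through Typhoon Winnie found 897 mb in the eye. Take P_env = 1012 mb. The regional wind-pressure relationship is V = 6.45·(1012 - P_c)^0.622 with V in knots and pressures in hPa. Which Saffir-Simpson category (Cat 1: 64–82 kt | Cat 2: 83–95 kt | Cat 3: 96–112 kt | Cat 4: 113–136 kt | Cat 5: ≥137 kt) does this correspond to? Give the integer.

4

ΔP = 1012 − 897 = 115 mb.
V ≈ 6.45 × 115^0.622 = 6.45 × 19.13 ≈ 123 kt.
123 kt falls in the Category 4 band.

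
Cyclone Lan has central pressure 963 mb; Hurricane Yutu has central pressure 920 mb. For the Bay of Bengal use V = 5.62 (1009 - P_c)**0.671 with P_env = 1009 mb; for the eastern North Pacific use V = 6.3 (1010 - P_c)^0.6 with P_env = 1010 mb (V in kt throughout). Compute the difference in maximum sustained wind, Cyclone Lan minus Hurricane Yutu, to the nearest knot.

-20 kt

Cyclone Lan: ΔP = 46; V ≈ 5.62 × 46^0.671 ≈ 73.36 kt.
Hurricane Yutu: ΔP = 90; V ≈ 6.3 × 90^0.6 ≈ 93.73 kt.
Difference ≈ 73.36 − 93.73 = -20.37 → -20 kt.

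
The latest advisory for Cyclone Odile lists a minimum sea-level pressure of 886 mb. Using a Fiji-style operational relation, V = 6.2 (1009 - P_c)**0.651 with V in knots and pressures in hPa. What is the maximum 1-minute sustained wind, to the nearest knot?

ΔP = 1009 − 886 = 123 mb.
123^0.651 ≈ 22.937.
V ≈ 6.2 × 22.937 ≈ 142.2 kt.

142 kt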